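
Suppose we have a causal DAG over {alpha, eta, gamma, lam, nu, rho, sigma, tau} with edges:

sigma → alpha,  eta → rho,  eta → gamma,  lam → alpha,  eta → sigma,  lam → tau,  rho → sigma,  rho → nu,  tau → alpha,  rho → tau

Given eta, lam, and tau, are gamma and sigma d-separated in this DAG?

We examine all 4 paths between gamma and sigma:
Path 1: gamma ← eta → rho → tau ← lam → alpha ← sigma
  eta is a fork here and eta is conditioned on, so the path is blocked at eta.
Path 2: gamma ← eta → rho → tau → alpha ← sigma
  eta is a fork here and eta is conditioned on, so the path is blocked at eta.
Path 3: gamma ← eta → rho → sigma
  eta is a fork here and eta is conditioned on, so the path is blocked at eta.
Path 4: gamma ← eta → sigma
  eta is a fork here and eta is conditioned on, so the path is blocked at eta.
Every path is blocked, so gamma and sigma are d-separated given {eta, lam, tau}.

Yes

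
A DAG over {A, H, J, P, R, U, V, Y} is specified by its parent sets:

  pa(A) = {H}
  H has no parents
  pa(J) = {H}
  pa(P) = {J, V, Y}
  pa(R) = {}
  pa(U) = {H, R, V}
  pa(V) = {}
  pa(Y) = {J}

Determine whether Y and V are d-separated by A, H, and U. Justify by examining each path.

4 paths connect Y and V; each must be blocked for d-separation to hold:
  1. Y ← J ← H → U ← V — J:chain[open]; H:fork[blocks]; U:collider[open] ⇒ blocked
  2. Y ← J → P ← V — J:fork[open]; P:collider[blocks] ⇒ blocked
  3. Y → P ← V — P:collider[blocks] ⇒ blocked
  4. Y → P ← J ← H → U ← V — P:collider[blocks]; J:chain[open]; H:fork[blocks]; U:collider[open] ⇒ blocked
Every path is blocked, so Y and V are d-separated given {A, H, U}.

Yes — Y and V are d-separated given {A, H, U}.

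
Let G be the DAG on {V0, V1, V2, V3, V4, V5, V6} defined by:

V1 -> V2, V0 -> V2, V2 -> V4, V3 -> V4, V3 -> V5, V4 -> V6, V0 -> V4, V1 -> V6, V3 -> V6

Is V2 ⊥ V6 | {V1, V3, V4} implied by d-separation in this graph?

5 paths connect V2 and V6; each must be blocked for d-separation to hold:
  1. V2 ← V1 → V6 — V1:fork[blocks] ⇒ blocked
  2. V2 → V4 → V6 — V4:chain[blocks] ⇒ blocked
  3. V2 → V4 ← V3 → V6 — V4:collider[open]; V3:fork[blocks] ⇒ blocked
  4. V2 ← V0 → V4 → V6 — V0:fork[open]; V4:chain[blocks] ⇒ blocked
  5. V2 ← V0 → V4 ← V3 → V6 — V0:fork[open]; V4:collider[open]; V3:fork[blocks] ⇒ blocked
Since every path is blocked, d-separation holds.

Yes — V2 and V6 are d-separated given {V1, V3, V4}.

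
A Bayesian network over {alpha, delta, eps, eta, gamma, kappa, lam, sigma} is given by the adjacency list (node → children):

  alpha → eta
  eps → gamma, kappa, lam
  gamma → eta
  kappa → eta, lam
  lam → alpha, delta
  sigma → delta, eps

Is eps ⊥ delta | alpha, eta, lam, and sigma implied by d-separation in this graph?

We examine all 6 paths between eps and delta:
Path 1: eps → gamma → eta ← kappa → lam → delta
  lam is a chain here and lam is conditioned on, so the path is blocked at lam.
Path 2: eps → gamma → eta ← alpha ← lam → delta
  alpha is a chain here and alpha is conditioned on, so the path is blocked at alpha.
Path 3: eps → kappa → eta ← alpha ← lam → delta
  alpha is a chain here and alpha is conditioned on, so the path is blocked at alpha.
Path 4: eps → kappa → lam → delta
  lam is a chain here and lam is conditioned on, so the path is blocked at lam.
Path 5: eps → lam → delta
  lam is a chain here and lam is conditioned on, so the path is blocked at lam.
Path 6: eps ← sigma → delta
  sigma is a fork here and sigma is conditioned on, so the path is blocked at sigma.
Every path is blocked, so eps and delta are d-separated given {alpha, eta, lam, sigma}.

Yes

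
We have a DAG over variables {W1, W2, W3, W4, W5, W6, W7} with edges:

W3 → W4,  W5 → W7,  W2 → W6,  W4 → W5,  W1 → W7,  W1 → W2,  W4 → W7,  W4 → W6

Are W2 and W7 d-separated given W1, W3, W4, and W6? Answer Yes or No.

We examine all 3 paths between W2 and W7:
Path 1: W2 → W6 ← W4 → W7
  W4 is a fork here and W4 is conditioned on, so the path is blocked at W4.
Path 2: W2 → W6 ← W4 → W5 → W7
  W4 is a fork here and W4 is conditioned on, so the path is blocked at W4.
Path 3: W2 ← W1 → W7
  W1 is a fork here and W1 is conditioned on, so the path is blocked at W1.
Every path is blocked, so W2 and W7 are d-separated given {W1, W3, W4, W6}.

Yes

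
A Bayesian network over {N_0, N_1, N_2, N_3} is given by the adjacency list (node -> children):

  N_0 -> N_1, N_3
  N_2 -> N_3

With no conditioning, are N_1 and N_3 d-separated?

Only one path connects N_1 and N_3:
Path 1: N_1 ← N_0 → N_3
  N_0 is a fork and N_0 is not conditioned on — no node blocks this path, so it is active.
Because an active path exists, N_1 and N_3 are not d-separated.

No — N_1 and N_3 are not d-separated given ∅.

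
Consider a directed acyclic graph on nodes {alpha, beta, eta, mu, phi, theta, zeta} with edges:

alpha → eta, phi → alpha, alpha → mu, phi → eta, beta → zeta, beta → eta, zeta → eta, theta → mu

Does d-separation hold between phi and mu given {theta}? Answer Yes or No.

Enumerating the 2 paths from phi to mu and testing each for blocking by {theta}:
Path 1: phi → alpha → mu
  alpha is a chain and alpha is not conditioned on — no node blocks this path, so it is active.
Path 2: phi → eta ← alpha → mu
  eta is a collider here and neither eta nor any of its descendants is conditioned on, so the collider stays closed — the path is blocked at eta.
Since the path phi → alpha → mu is active, phi and mu are not d-separated given {theta}.

No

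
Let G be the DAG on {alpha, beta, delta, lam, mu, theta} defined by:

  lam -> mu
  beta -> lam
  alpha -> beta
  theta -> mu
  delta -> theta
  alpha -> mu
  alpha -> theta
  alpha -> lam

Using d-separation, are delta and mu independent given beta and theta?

No

We examine all 4 paths between delta and mu:
  1. delta → theta → mu — theta:chain[blocks] ⇒ blocked
  2. delta → theta ← alpha → mu — theta:collider[open]; alpha:fork[open] ⇒ active
  3. delta → theta ← alpha → lam → mu — theta:collider[open]; alpha:fork[open]; lam:chain[open] ⇒ active
  4. delta → theta ← alpha → beta → lam → mu — theta:collider[open]; alpha:fork[open]; beta:chain[blocks]; lam:chain[open] ⇒ blocked
Since the path delta → theta ← alpha → mu is active, delta and mu are not d-separated given {beta, theta}.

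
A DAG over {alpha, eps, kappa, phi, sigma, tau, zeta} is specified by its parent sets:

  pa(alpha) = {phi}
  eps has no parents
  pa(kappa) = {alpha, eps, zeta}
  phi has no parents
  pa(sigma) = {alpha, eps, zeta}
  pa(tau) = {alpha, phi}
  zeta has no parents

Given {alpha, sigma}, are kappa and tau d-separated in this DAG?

Yes

Enumerating the 6 paths from kappa to tau and testing each for blocking by {alpha, sigma}:
Path 1: kappa ← alpha → tau
  alpha is a fork here and alpha is conditioned on, so the path is blocked at alpha.
Path 2: kappa ← alpha ← phi → tau
  alpha is a chain here and alpha is conditioned on, so the path is blocked at alpha.
Path 3: kappa ← zeta → sigma ← alpha → tau
  alpha is a fork here and alpha is conditioned on, so the path is blocked at alpha.
Path 4: kappa ← zeta → sigma ← alpha ← phi → tau
  alpha is a chain here and alpha is conditioned on, so the path is blocked at alpha.
Path 5: kappa ← eps → sigma ← alpha → tau
  alpha is a fork here and alpha is conditioned on, so the path is blocked at alpha.
Path 6: kappa ← eps → sigma ← alpha ← phi → tau
  alpha is a chain here and alpha is conditioned on, so the path is blocked at alpha.
Since every path is blocked, d-separation holds.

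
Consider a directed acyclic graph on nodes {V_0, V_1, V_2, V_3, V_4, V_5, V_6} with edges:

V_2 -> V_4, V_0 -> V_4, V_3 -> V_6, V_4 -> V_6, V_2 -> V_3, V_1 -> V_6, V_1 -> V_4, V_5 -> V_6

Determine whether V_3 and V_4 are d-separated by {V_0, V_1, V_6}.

No — V_3 and V_4 are not d-separated given {V_0, V_1, V_6}.

There are 3 undirected paths between V_3 and V_4; checking each against the conditioning set {V_0, V_1, V_6}:
  1. V_3 ← V_2 → V_4 — V_2:fork[open] ⇒ active
  2. V_3 → V_6 ← V_4 — V_6:collider[open] ⇒ active
  3. V_3 → V_6 ← V_1 → V_4 — V_6:collider[open]; V_1:fork[blocks] ⇒ blocked
Because an active path exists, V_3 and V_4 are not d-separated.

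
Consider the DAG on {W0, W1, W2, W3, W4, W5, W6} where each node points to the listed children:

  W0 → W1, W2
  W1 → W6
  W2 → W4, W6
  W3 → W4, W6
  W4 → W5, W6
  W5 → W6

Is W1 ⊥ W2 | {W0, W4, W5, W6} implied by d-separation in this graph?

No

We examine all 5 paths between W1 and W2:
Path 1: W1 → W6 ← W4 ← W2
  W4 is a chain here and W4 is conditioned on, so the path is blocked at W4.
Path 2: W1 → W6 ← W5 ← W4 ← W2
  W5 is a chain here and W5 is conditioned on, so the path is blocked at W5.
Path 3: W1 → W6 ← W2
  W6 is a collider and W6 is conditioned on, which opens it — no node blocks this path, so it is active.
Path 4: W1 → W6 ← W3 → W4 ← W2
  W6 is a collider and W6 is conditioned on, which opens it; W3 is a fork and W3 is not conditioned on; W4 is a collider and W4 is conditioned on, which opens it — no node blocks this path, so it is active.
Path 5: W1 ← W0 → W2
  W0 is a fork here and W0 is conditioned on, so the path is blocked at W0.
Since the path W1 → W6 ← W2 is active, W1 and W2 are not d-separated given {W0, W4, W5, W6}.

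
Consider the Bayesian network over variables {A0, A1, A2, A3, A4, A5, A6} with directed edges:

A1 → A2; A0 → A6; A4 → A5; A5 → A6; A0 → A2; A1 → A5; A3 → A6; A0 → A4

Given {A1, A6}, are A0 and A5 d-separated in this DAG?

No

There are 3 undirected paths between A0 and A5; checking each against the conditioning set {A1, A6}:
  1. A0 → A4 → A5 — A4:chain[open] ⇒ active
  2. A0 → A2 ← A1 → A5 — A2:collider[blocks]; A1:fork[blocks] ⇒ blocked
  3. A0 → A6 ← A5 — A6:collider[open] ⇒ active
Since the path A0 → A4 → A5 is active, A0 and A5 are not d-separated given {A1, A6}.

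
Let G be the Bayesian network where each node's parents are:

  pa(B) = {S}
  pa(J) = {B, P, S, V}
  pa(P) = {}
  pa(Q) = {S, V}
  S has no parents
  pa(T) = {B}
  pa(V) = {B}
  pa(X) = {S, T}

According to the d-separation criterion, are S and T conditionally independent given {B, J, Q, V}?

6 paths connect S and T; each must be blocked for d-separation to hold:
Path 1: S → B → T
  B is a chain here and B is conditioned on, so the path is blocked at B.
Path 2: S → Q ← V ← B → T
  V is a chain here and V is conditioned on, so the path is blocked at V.
Path 3: S → Q ← V → J ← B → T
  V is a fork here and V is conditioned on, so the path is blocked at V.
Path 4: S → X ← T
  X is a collider here and neither X nor any of its descendants is conditioned on, so the collider stays closed — the path is blocked at X.
Path 5: S → J ← B → T
  B is a fork here and B is conditioned on, so the path is blocked at B.
Path 6: S → J ← V ← B → T
  V is a chain here and V is conditioned on, so the path is blocked at V.
Since every path is blocked, d-separation holds.

Yes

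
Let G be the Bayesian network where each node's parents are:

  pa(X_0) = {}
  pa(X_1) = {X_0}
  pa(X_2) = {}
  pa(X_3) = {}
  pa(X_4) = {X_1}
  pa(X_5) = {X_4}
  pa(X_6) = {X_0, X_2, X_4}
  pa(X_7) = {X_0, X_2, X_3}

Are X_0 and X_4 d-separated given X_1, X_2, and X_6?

No — X_0 and X_4 are not d-separated given {X_1, X_2, X_6}.

3 paths connect X_0 and X_4; each must be blocked for d-separation to hold:
Path 1: X_0 → X_6 ← X_4
  X_6 is a collider and X_6 is conditioned on, which opens it — no node blocks this path, so it is active.
Path 2: X_0 → X_7 ← X_2 → X_6 ← X_4
  X_7 is a collider here and neither X_7 nor any of its descendants is conditioned on, so the collider stays closed — the path is blocked at X_7.
Path 3: X_0 → X_1 → X_4
  X_1 is a chain here and X_1 is conditioned on, so the path is blocked at X_1.
At least one path is unblocked, so d-separation fails.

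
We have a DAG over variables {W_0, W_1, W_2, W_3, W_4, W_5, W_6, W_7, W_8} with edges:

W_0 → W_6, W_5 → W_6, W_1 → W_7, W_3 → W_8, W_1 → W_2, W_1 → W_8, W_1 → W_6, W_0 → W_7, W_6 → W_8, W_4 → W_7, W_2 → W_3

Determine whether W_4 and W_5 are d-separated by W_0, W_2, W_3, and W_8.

Yes

There are 4 undirected paths between W_4 and W_5; checking each against the conditioning set {W_0, W_2, W_3, W_8}:
Path 1: W_4 → W_7 ← W_1 → W_6 ← W_5
  W_7 is a collider here and neither W_7 nor any of its descendants is conditioned on, so the collider stays closed — the path is blocked at W_7.
Path 2: W_4 → W_7 ← W_1 → W_2 → W_3 → W_8 ← W_6 ← W_5
  W_7 is a collider here and neither W_7 nor any of its descendants is conditioned on, so the collider stays closed — the path is blocked at W_7.
Path 3: W_4 → W_7 ← W_1 → W_8 ← W_6 ← W_5
  W_7 is a collider here and neither W_7 nor any of its descendants is conditioned on, so the collider stays closed — the path is blocked at W_7.
Path 4: W_4 → W_7 ← W_0 → W_6 ← W_5
  W_7 is a collider here and neither W_7 nor any of its descendants is conditioned on, so the collider stays closed — the path is blocked at W_7.
Since every path is blocked, d-separation holds.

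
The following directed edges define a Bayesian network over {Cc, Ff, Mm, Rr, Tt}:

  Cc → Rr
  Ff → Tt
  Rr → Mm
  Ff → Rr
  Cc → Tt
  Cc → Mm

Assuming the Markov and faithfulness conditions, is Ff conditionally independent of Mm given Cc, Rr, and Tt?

Yes — Ff and Mm are d-separated given {Cc, Rr, Tt}.

Enumerating the 4 paths from Ff to Mm and testing each for blocking by {Cc, Rr, Tt}:
Path 1: Ff → Tt ← Cc → Rr → Mm
  Cc is a fork here and Cc is conditioned on, so the path is blocked at Cc.
Path 2: Ff → Tt ← Cc → Mm
  Cc is a fork here and Cc is conditioned on, so the path is blocked at Cc.
Path 3: Ff → Rr → Mm
  Rr is a chain here and Rr is conditioned on, so the path is blocked at Rr.
Path 4: Ff → Rr ← Cc → Mm
  Cc is a fork here and Cc is conditioned on, so the path is blocked at Cc.
Since every path is blocked, d-separation holds.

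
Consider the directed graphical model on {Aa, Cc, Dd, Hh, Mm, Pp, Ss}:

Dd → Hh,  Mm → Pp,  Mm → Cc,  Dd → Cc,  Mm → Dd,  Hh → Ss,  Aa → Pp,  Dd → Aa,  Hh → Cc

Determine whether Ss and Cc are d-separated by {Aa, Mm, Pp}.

Enumerating the 4 paths from Ss to Cc and testing each for blocking by {Aa, Mm, Pp}:
  1. Ss ← Hh → Cc — Hh:fork[open] ⇒ active
  2. Ss ← Hh ← Dd → Cc — Hh:chain[open]; Dd:fork[open] ⇒ active
  3. Ss ← Hh ← Dd ← Mm → Cc — Hh:chain[open]; Dd:chain[open]; Mm:fork[blocks] ⇒ blocked
  4. Ss ← Hh ← Dd → Aa → Pp ← Mm → Cc — Hh:chain[open]; Dd:fork[open]; Aa:chain[blocks]; Pp:collider[open]; Mm:fork[blocks] ⇒ blocked
Because an active path exists, Ss and Cc are not d-separated.

No — Ss and Cc are not d-separated given {Aa, Mm, Pp}.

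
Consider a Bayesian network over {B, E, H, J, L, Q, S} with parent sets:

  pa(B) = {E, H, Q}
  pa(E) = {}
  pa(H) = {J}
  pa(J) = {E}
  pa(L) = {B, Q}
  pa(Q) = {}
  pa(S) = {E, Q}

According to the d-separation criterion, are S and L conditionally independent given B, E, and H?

6 paths connect S and L; each must be blocked for d-separation to hold:
Path 1: S ← Q → L
  Q is a fork and Q is not conditioned on — no node blocks this path, so it is active.
Path 2: S ← Q → B → L
  B is a chain here and B is conditioned on, so the path is blocked at B.
Path 3: S ← E → J → H → B ← Q → L
  E is a fork here and E is conditioned on, so the path is blocked at E.
Path 4: S ← E → J → H → B → L
  E is a fork here and E is conditioned on, so the path is blocked at E.
Path 5: S ← E → B ← Q → L
  E is a fork here and E is conditioned on, so the path is blocked at E.
Path 6: S ← E → B → L
  E is a fork here and E is conditioned on, so the path is blocked at E.
At least one path is unblocked, so d-separation fails.

No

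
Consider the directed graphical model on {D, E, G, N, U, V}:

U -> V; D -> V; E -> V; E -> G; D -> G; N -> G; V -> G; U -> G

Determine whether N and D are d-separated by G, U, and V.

We examine all 4 paths between N and D:
  1. N → G ← D — G:collider[open] ⇒ active
  2. N → G ← U → V ← D — G:collider[open]; U:fork[blocks]; V:collider[open] ⇒ blocked
  3. N → G ← E → V ← D — G:collider[open]; E:fork[open]; V:collider[open] ⇒ active
  4. N → G ← V ← D — G:collider[open]; V:chain[blocks] ⇒ blocked
Since the path N → G ← D is active, N and D are not d-separated given {G, U, V}.

No — N and D are not d-separated given {G, U, V}.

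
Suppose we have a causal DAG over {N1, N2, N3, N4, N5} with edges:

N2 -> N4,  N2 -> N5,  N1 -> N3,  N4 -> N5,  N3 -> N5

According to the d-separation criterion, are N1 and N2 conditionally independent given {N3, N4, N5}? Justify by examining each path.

Yes

Enumerating the 2 paths from N1 to N2 and testing each for blocking by {N3, N4, N5}:
  1. N1 → N3 → N5 ← N4 ← N2 — N3:chain[blocks]; N5:collider[open]; N4:chain[blocks] ⇒ blocked
  2. N1 → N3 → N5 ← N2 — N3:chain[blocks]; N5:collider[open] ⇒ blocked
All paths are blocked; N1 ⊥ N2 | {N3, N4, N5} holds.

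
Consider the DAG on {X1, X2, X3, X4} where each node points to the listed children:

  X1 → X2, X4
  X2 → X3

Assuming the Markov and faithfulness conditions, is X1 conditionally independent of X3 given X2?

Yes — X1 and X3 are d-separated given {X2}.

The only undirected path from X1 to X3 is:
  1. X1 → X2 → X3 — X2:chain[blocks] ⇒ blocked
Since every path is blocked, d-separation holds.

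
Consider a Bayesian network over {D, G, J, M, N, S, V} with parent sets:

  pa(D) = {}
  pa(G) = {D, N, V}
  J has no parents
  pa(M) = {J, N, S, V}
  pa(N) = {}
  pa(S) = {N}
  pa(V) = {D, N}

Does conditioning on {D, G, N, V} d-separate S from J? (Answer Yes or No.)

There are 5 undirected paths between S and J; checking each against the conditioning set {D, G, N, V}:
Path 1: S → M ← J
  M is a collider here and neither M nor any of its descendants is conditioned on, so the collider stays closed — the path is blocked at M.
Path 2: S ← N → G ← V → M ← J
  N is a fork here and N is conditioned on, so the path is blocked at N.
Path 3: S ← N → G ← D → V → M ← J
  N is a fork here and N is conditioned on, so the path is blocked at N.
Path 4: S ← N → M ← J
  N is a fork here and N is conditioned on, so the path is blocked at N.
Path 5: S ← N → V → M ← J
  N is a fork here and N is conditioned on, so the path is blocked at N.
All paths are blocked; S ⊥ J | {D, G, N, V} holds.

Yes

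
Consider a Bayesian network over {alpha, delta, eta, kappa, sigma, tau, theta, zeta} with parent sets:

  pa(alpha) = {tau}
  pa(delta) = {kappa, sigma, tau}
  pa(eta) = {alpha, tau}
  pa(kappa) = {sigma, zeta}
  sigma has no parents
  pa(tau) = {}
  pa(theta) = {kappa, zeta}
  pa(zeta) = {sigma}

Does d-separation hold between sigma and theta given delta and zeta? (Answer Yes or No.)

No

We examine all 6 paths between sigma and theta:
  1. sigma → kappa → theta — kappa:chain[open] ⇒ active
  2. sigma → kappa ← zeta → theta — kappa:collider[open]; zeta:fork[blocks] ⇒ blocked
  3. sigma → zeta → kappa → theta — zeta:chain[blocks]; kappa:chain[open] ⇒ blocked
  4. sigma → zeta → theta — zeta:chain[blocks] ⇒ blocked
  5. sigma → delta ← kappa → theta — delta:collider[open]; kappa:fork[open] ⇒ active
  6. sigma → delta ← kappa ← zeta → theta — delta:collider[open]; kappa:chain[open]; zeta:fork[blocks] ⇒ blocked
At least one path is unblocked, so d-separation fails.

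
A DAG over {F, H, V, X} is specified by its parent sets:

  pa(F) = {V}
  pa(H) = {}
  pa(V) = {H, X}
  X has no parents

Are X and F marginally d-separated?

No — X and F are not d-separated given ∅.

There is one path between X and F:
  1. X → V → F — V:chain[open] ⇒ active
At least one path is unblocked, so d-separation fails.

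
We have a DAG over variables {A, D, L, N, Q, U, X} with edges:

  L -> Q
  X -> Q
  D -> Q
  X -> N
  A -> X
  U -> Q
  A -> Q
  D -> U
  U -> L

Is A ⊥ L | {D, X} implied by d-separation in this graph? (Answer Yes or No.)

6 paths connect A and L; each must be blocked for d-separation to hold:
  1. A → Q ← L — Q:collider[blocks] ⇒ blocked
  2. A → Q ← D → U → L — Q:collider[blocks]; D:fork[blocks]; U:chain[open] ⇒ blocked
  3. A → Q ← U → L — Q:collider[blocks]; U:fork[open] ⇒ blocked
  4. A → X → Q ← L — X:chain[blocks]; Q:collider[blocks] ⇒ blocked
  5. A → X → Q ← D → U → L — X:chain[blocks]; Q:collider[blocks]; D:fork[blocks]; U:chain[open] ⇒ blocked
  6. A → X → Q ← U → L — X:chain[blocks]; Q:collider[blocks]; U:fork[open] ⇒ blocked
All paths are blocked; A ⊥ L | {D, X} holds.

Yes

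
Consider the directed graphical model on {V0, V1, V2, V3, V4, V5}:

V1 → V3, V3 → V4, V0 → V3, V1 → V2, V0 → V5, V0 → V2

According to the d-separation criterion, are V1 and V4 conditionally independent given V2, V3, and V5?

Yes — V1 and V4 are d-separated given {V2, V3, V5}.

Enumerating the 2 paths from V1 to V4 and testing each for blocking by {V2, V3, V5}:
Path 1: V1 → V3 → V4
  V3 is a chain here and V3 is conditioned on, so the path is blocked at V3.
Path 2: V1 → V2 ← V0 → V3 → V4
  V3 is a chain here and V3 is conditioned on, so the path is blocked at V3.
Every path is blocked, so V1 and V4 are d-separated given {V2, V3, V5}.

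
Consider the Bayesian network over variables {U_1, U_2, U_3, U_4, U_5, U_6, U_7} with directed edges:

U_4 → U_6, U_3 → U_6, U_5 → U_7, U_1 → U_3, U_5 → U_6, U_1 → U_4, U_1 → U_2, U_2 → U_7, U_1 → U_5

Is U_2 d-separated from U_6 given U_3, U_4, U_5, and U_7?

Yes — U_2 and U_6 are d-separated given {U_3, U_4, U_5, U_7}.

There are 6 undirected paths between U_2 and U_6; checking each against the conditioning set {U_3, U_4, U_5, U_7}:
Path 1: U_2 → U_7 ← U_5 ← U_1 → U_3 → U_6
  U_5 is a chain here and U_5 is conditioned on, so the path is blocked at U_5.
Path 2: U_2 → U_7 ← U_5 ← U_1 → U_4 → U_6
  U_5 is a chain here and U_5 is conditioned on, so the path is blocked at U_5.
Path 3: U_2 → U_7 ← U_5 → U_6
  U_5 is a fork here and U_5 is conditioned on, so the path is blocked at U_5.
Path 4: U_2 ← U_1 → U_3 → U_6
  U_3 is a chain here and U_3 is conditioned on, so the path is blocked at U_3.
Path 5: U_2 ← U_1 → U_5 → U_6
  U_5 is a chain here and U_5 is conditioned on, so the path is blocked at U_5.
Path 6: U_2 ← U_1 → U_4 → U_6
  U_4 is a chain here and U_4 is conditioned on, so the path is blocked at U_4.
Every path is blocked, so U_2 and U_6 are d-separated given {U_3, U_4, U_5, U_7}.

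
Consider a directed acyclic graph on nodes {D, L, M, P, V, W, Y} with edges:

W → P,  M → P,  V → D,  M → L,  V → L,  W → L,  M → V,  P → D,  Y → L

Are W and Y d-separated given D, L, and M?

No

We examine all 5 paths between W and Y:
Path 1: W → L ← Y
  L is a collider and L is conditioned on, which opens it — no node blocks this path, so it is active.
Path 2: W → P → D ← V → L ← Y
  P is a chain and P is not conditioned on; D is a collider and D is conditioned on, which opens it; V is a fork and V is not conditioned on; L is a collider and L is conditioned on, which opens it — no node blocks this path, so it is active.
Path 3: W → P → D ← V ← M → L ← Y
  M is a fork here and M is conditioned on, so the path is blocked at M.
Path 4: W → P ← M → V → L ← Y
  M is a fork here and M is conditioned on, so the path is blocked at M.
Path 5: W → P ← M → L ← Y
  M is a fork here and M is conditioned on, so the path is blocked at M.
At least one path is unblocked, so d-separation fails.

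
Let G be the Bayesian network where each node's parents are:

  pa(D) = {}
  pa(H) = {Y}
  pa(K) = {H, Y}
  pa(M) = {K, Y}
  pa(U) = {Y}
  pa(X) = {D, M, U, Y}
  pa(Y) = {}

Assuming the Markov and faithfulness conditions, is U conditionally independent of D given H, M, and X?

No

5 paths connect U and D; each must be blocked for d-separation to hold:
Path 1: U ← Y → M → X ← D
  M is a chain here and M is conditioned on, so the path is blocked at M.
Path 2: U ← Y → K → M → X ← D
  M is a chain here and M is conditioned on, so the path is blocked at M.
Path 3: U ← Y → H → K → M → X ← D
  H is a chain here and H is conditioned on, so the path is blocked at H.
Path 4: U ← Y → X ← D
  Y is a fork and Y is not conditioned on; X is a collider and X is conditioned on, which opens it — no node blocks this path, so it is active.
Path 5: U → X ← D
  X is a collider and X is conditioned on, which opens it — no node blocks this path, so it is active.
At least one path is unblocked, so d-separation fails.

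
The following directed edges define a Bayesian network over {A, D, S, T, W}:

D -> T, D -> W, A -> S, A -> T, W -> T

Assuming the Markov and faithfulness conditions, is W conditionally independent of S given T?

There are 2 undirected paths between W and S; checking each against the conditioning set {T}:
Path 1: W ← D → T ← A → S
  D is a fork and D is not conditioned on; T is a collider and T is conditioned on, which opens it; A is a fork and A is not conditioned on — no node blocks this path, so it is active.
Path 2: W → T ← A → S
  T is a collider and T is conditioned on, which opens it; A is a fork and A is not conditioned on — no node blocks this path, so it is active.
Since the path W ← D → T ← A → S is active, W and S are not d-separated given {T}.

No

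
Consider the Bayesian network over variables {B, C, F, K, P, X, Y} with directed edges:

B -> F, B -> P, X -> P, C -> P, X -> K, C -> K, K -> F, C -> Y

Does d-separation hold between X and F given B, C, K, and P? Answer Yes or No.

Yes — X and F are d-separated given {B, C, K, P}.

We examine all 4 paths between X and F:
Path 1: X → K ← C → P ← B → F
  C is a fork here and C is conditioned on, so the path is blocked at C.
Path 2: X → K → F
  K is a chain here and K is conditioned on, so the path is blocked at K.
Path 3: X → P ← C → K → F
  C is a fork here and C is conditioned on, so the path is blocked at C.
Path 4: X → P ← B → F
  B is a fork here and B is conditioned on, so the path is blocked at B.
Since every path is blocked, d-separation holds.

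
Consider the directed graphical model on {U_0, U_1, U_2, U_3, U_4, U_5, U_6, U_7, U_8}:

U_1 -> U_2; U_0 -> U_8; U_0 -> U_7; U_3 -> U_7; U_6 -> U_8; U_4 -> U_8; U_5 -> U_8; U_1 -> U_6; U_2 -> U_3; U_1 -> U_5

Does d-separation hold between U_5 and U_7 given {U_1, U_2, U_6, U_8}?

We examine all 4 paths between U_5 and U_7:
Path 1: U_5 → U_8 ← U_0 → U_7
  U_8 is a collider and U_8 is conditioned on, which opens it; U_0 is a fork and U_0 is not conditioned on — no node blocks this path, so it is active.
Path 2: U_5 → U_8 ← U_6 ← U_1 → U_2 → U_3 → U_7
  U_6 is a chain here and U_6 is conditioned on, so the path is blocked at U_6.
Path 3: U_5 ← U_1 → U_2 → U_3 → U_7
  U_1 is a fork here and U_1 is conditioned on, so the path is blocked at U_1.
Path 4: U_5 ← U_1 → U_6 → U_8 ← U_0 → U_7
  U_1 is a fork here and U_1 is conditioned on, so the path is blocked at U_1.
At least one path is unblocked, so d-separation fails.

No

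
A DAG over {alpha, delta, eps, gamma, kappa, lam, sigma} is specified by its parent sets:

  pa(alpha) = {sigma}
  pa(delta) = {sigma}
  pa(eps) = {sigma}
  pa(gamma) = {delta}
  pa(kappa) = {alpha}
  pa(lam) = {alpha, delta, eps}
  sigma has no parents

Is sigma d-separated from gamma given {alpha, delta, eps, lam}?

Yes

Enumerating the 3 paths from sigma to gamma and testing each for blocking by {alpha, delta, eps, lam}:
  1. sigma → eps → lam ← delta → gamma — eps:chain[blocks]; lam:collider[open]; delta:fork[blocks] ⇒ blocked
  2. sigma → delta → gamma — delta:chain[blocks] ⇒ blocked
  3. sigma → alpha → lam ← delta → gamma — alpha:chain[blocks]; lam:collider[open]; delta:fork[blocks] ⇒ blocked
Every path is blocked, so sigma and gamma are d-separated given {alpha, delta, eps, lam}.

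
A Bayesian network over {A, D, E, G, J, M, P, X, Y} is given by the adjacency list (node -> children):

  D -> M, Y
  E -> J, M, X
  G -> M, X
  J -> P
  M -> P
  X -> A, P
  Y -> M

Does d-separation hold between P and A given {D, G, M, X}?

Yes

5 paths connect P and A; each must be blocked for d-separation to hold:
Path 1: P ← M ← G → X → A
  M is a chain here and M is conditioned on, so the path is blocked at M.
Path 2: P ← M ← E → X → A
  M is a chain here and M is conditioned on, so the path is blocked at M.
Path 3: P ← J ← E → M ← G → X → A
  G is a fork here and G is conditioned on, so the path is blocked at G.
Path 4: P ← J ← E → X → A
  X is a chain here and X is conditioned on, so the path is blocked at X.
Path 5: P ← X → A
  X is a fork here and X is conditioned on, so the path is blocked at X.
Every path is blocked, so P and A are d-separated given {D, G, M, X}.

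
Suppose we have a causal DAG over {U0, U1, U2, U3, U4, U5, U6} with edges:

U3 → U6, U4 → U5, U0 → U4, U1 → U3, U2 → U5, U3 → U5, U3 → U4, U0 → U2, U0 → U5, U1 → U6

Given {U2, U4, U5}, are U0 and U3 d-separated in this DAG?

We examine all 6 paths between U0 and U3:
  1. U0 → U2 → U5 ← U3 — U2:chain[blocks]; U5:collider[open] ⇒ blocked
  2. U0 → U2 → U5 ← U4 ← U3 — U2:chain[blocks]; U5:collider[open]; U4:chain[blocks] ⇒ blocked
  3. U0 → U4 ← U3 — U4:collider[open] ⇒ active
  4. U0 → U4 → U5 ← U3 — U4:chain[blocks]; U5:collider[open] ⇒ blocked
  5. U0 → U5 ← U3 — U5:collider[open] ⇒ active
  6. U0 → U5 ← U4 ← U3 — U5:collider[open]; U4:chain[blocks] ⇒ blocked
At least one path is unblocked, so d-separation fails.

No — U0 and U3 are not d-separated given {U2, U4, U5}.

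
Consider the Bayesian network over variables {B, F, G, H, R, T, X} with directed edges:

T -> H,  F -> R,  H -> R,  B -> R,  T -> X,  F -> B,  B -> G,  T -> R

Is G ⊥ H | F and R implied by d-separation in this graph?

No — G and H are not d-separated given {F, R}.

Enumerating the 4 paths from G to H and testing each for blocking by {F, R}:
Path 1: G ← B ← F → R ← T → H
  F is a fork here and F is conditioned on, so the path is blocked at F.
Path 2: G ← B ← F → R ← H
  F is a fork here and F is conditioned on, so the path is blocked at F.
Path 3: G ← B → R ← T → H
  B is a fork and B is not conditioned on; R is a collider and R is conditioned on, which opens it; T is a fork and T is not conditioned on — no node blocks this path, so it is active.
Path 4: G ← B → R ← H
  B is a fork and B is not conditioned on; R is a collider and R is conditioned on, which opens it — no node blocks this path, so it is active.
Since the path G ← B → R ← T → H is active, G and H are not d-separated given {F, R}.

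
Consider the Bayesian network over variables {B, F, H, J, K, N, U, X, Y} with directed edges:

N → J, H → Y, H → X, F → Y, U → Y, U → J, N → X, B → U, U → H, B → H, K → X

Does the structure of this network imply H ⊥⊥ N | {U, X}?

No

We examine all 4 paths between H and N:
Path 1: H → X ← N
  X is a collider and X is conditioned on, which opens it — no node blocks this path, so it is active.
Path 2: H ← U → J ← N
  U is a fork here and U is conditioned on, so the path is blocked at U.
Path 3: H ← B → U → J ← N
  U is a chain here and U is conditioned on, so the path is blocked at U.
Path 4: H → Y ← U → J ← N
  Y is a collider here and neither Y nor any of its descendants is conditioned on, so the collider stays closed — the path is blocked at Y.
Because an active path exists, H and N are not d-separated.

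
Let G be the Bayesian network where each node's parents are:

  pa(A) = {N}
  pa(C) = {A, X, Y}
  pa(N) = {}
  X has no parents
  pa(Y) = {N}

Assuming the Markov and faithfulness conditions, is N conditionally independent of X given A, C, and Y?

2 paths connect N and X; each must be blocked for d-separation to hold:
  1. N → A → C ← X — A:chain[blocks]; C:collider[open] ⇒ blocked
  2. N → Y → C ← X — Y:chain[blocks]; C:collider[open] ⇒ blocked
All paths are blocked; N ⊥ X | {A, C, Y} holds.

Yes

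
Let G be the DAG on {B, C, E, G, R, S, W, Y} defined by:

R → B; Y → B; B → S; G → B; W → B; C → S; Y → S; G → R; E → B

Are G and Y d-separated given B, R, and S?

Enumerating the 4 paths from G to Y and testing each for blocking by {B, R, S}:
Path 1: G → R → B ← Y
  R is a chain here and R is conditioned on, so the path is blocked at R.
Path 2: G → R → B → S ← Y
  R is a chain here and R is conditioned on, so the path is blocked at R.
Path 3: G → B ← Y
  B is a collider and B is conditioned on, which opens it — no node blocks this path, so it is active.
Path 4: G → B → S ← Y
  B is a chain here and B is conditioned on, so the path is blocked at B.
Because an active path exists, G and Y are not d-separated.

No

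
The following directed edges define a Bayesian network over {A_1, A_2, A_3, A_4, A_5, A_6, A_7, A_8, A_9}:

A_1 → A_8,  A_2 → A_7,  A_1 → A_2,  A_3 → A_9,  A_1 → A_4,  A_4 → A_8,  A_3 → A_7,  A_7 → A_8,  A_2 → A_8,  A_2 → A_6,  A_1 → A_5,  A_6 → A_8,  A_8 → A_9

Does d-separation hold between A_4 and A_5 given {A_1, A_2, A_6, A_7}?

Yes

6 paths connect A_4 and A_5; each must be blocked for d-separation to hold:
Path 1: A_4 ← A_1 → A_5
  A_1 is a fork here and A_1 is conditioned on, so the path is blocked at A_1.
Path 2: A_4 → A_8 ← A_6 ← A_2 ← A_1 → A_5
  A_8 is a collider here and neither A_8 nor any of its descendants is conditioned on, so the collider stays closed — the path is blocked at A_8.
Path 3: A_4 → A_8 ← A_1 → A_5
  A_8 is a collider here and neither A_8 nor any of its descendants is conditioned on, so the collider stays closed — the path is blocked at A_8.
Path 4: A_4 → A_8 → A_9 ← A_3 → A_7 ← A_2 ← A_1 → A_5
  A_9 is a collider here and neither A_9 nor any of its descendants is conditioned on, so the collider stays closed — the path is blocked at A_9.
Path 5: A_4 → A_8 ← A_2 ← A_1 → A_5
  A_8 is a collider here and neither A_8 nor any of its descendants is conditioned on, so the collider stays closed — the path is blocked at A_8.
Path 6: A_4 → A_8 ← A_7 ← A_2 ← A_1 → A_5
  A_8 is a collider here and neither A_8 nor any of its descendants is conditioned on, so the collider stays closed — the path is blocked at A_8.
Since every path is blocked, d-separation holds.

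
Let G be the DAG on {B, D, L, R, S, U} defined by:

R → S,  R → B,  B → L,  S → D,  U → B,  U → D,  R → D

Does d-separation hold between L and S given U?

No — L and S are not d-separated given {U}.

We examine all 4 paths between L and S:
  1. L ← B ← U → D ← S — B:chain[open]; U:fork[blocks]; D:collider[blocks] ⇒ blocked
  2. L ← B ← U → D ← R → S — B:chain[open]; U:fork[blocks]; D:collider[blocks]; R:fork[open] ⇒ blocked
  3. L ← B ← R → S — B:chain[open]; R:fork[open] ⇒ active
  4. L ← B ← R → D ← S — B:chain[open]; R:fork[open]; D:collider[blocks] ⇒ blocked
At least one path is unblocked, so d-separation fails.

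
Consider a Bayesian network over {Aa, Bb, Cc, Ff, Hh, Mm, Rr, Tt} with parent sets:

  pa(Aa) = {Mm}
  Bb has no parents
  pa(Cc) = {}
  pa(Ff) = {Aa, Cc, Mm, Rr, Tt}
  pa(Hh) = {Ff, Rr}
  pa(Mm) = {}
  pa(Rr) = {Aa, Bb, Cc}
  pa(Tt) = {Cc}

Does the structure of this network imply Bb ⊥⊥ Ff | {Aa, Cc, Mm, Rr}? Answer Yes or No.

Yes — Bb and Ff are d-separated given {Aa, Cc, Mm, Rr}.

Enumerating the 6 paths from Bb to Ff and testing each for blocking by {Aa, Cc, Mm, Rr}:
Path 1: Bb → Rr → Hh ← Ff
  Rr is a chain here and Rr is conditioned on, so the path is blocked at Rr.
Path 2: Bb → Rr ← Cc → Ff
  Cc is a fork here and Cc is conditioned on, so the path is blocked at Cc.
Path 3: Bb → Rr ← Cc → Tt → Ff
  Cc is a fork here and Cc is conditioned on, so the path is blocked at Cc.
Path 4: Bb → Rr → Ff
  Rr is a chain here and Rr is conditioned on, so the path is blocked at Rr.
Path 5: Bb → Rr ← Aa → Ff
  Aa is a fork here and Aa is conditioned on, so the path is blocked at Aa.
Path 6: Bb → Rr ← Aa ← Mm → Ff
  Aa is a chain here and Aa is conditioned on, so the path is blocked at Aa.
Every path is blocked, so Bb and Ff are d-separated given {Aa, Cc, Mm, Rr}.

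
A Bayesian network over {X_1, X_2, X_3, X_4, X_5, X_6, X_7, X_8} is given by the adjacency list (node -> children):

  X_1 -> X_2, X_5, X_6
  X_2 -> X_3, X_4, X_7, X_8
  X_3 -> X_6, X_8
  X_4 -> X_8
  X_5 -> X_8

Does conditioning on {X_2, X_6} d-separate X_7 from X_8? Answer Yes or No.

There are 6 undirected paths between X_7 and X_8; checking each against the conditioning set {X_2, X_6}:
  1. X_7 ← X_2 ← X_1 → X_5 → X_8 — X_2:chain[blocks]; X_1:fork[open]; X_5:chain[open] ⇒ blocked
  2. X_7 ← X_2 ← X_1 → X_6 ← X_3 → X_8 — X_2:chain[blocks]; X_1:fork[open]; X_6:collider[open]; X_3:fork[open] ⇒ blocked
  3. X_7 ← X_2 → X_8 — X_2:fork[blocks] ⇒ blocked
  4. X_7 ← X_2 → X_4 → X_8 — X_2:fork[blocks]; X_4:chain[open] ⇒ blocked
  5. X_7 ← X_2 → X_3 → X_8 — X_2:fork[blocks]; X_3:chain[open] ⇒ blocked
  6. X_7 ← X_2 → X_3 → X_6 ← X_1 → X_5 → X_8 — X_2:fork[blocks]; X_3:chain[open]; X_6:collider[open]; X_1:fork[open]; X_5:chain[open] ⇒ blocked
Every path is blocked, so X_7 and X_8 are d-separated given {X_2, X_6}.

Yes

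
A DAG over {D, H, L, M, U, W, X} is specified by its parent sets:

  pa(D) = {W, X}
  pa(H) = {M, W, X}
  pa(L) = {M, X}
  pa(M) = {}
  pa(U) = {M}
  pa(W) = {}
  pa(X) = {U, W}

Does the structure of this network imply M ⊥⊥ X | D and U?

Yes

5 paths connect M and X; each must be blocked for d-separation to hold:
Path 1: M → U → X
  U is a chain here and U is conditioned on, so the path is blocked at U.
Path 2: M → H ← X
  H is a collider here and neither H nor any of its descendants is conditioned on, so the collider stays closed — the path is blocked at H.
Path 3: M → H ← W → X
  H is a collider here and neither H nor any of its descendants is conditioned on, so the collider stays closed — the path is blocked at H.
Path 4: M → H ← W → D ← X
  H is a collider here and neither H nor any of its descendants is conditioned on, so the collider stays closed — the path is blocked at H.
Path 5: M → L ← X
  L is a collider here and neither L nor any of its descendants is conditioned on, so the collider stays closed — the path is blocked at L.
Since every path is blocked, d-separation holds.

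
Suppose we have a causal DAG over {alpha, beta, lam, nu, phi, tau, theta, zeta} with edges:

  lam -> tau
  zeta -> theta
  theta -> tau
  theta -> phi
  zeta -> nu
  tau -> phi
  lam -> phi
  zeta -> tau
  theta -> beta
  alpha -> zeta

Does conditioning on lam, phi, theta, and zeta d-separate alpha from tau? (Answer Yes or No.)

Yes — alpha and tau are d-separated given {lam, phi, theta, zeta}.

Enumerating the 4 paths from alpha to tau and testing each for blocking by {lam, phi, theta, zeta}:
  1. alpha → zeta → tau — zeta:chain[blocks] ⇒ blocked
  2. alpha → zeta → theta → tau — zeta:chain[blocks]; theta:chain[blocks] ⇒ blocked
  3. alpha → zeta → theta → phi ← tau — zeta:chain[blocks]; theta:chain[blocks]; phi:collider[open] ⇒ blocked
  4. alpha → zeta → theta → phi ← lam → tau — zeta:chain[blocks]; theta:chain[blocks]; phi:collider[open]; lam:fork[blocks] ⇒ blocked
All paths are blocked; alpha ⊥ tau | {lam, phi, theta, zeta} holds.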